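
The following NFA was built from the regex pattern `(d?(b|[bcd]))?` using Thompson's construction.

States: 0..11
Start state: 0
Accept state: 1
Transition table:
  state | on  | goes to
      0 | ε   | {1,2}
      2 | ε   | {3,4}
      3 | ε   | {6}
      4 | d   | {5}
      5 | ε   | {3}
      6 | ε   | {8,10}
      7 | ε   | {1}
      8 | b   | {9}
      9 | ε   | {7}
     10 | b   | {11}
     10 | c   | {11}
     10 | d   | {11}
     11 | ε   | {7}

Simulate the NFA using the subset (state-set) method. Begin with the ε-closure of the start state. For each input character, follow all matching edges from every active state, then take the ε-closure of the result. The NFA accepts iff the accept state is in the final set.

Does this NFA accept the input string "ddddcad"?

Answer: REJECT

Steps:
initial (ε-close {0}): {0,1,2,3,4,6,8,10}
'd' @ 1: {1,3,5,6,7,8,10,11}  [accepting]
'd' @ 2: {1,7,11}  [accepting]
'd' @ 3: {}  — no active states
rest 'dcad' ignored (set empty)
after full input: {}  (accept=1 not in)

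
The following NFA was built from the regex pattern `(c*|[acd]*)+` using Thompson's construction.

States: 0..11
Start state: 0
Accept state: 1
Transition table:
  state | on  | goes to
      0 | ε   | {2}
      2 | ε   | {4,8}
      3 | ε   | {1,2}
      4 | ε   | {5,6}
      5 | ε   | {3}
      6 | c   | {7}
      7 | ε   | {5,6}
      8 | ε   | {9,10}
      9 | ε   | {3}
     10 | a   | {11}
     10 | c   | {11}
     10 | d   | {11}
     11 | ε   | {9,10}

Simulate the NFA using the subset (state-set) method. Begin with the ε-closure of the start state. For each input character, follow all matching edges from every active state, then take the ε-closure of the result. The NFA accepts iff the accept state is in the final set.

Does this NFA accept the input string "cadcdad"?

Answer: ACCEPT

Steps:
start: ε-closure({0}) = {0,1,2,3,4,5,6,8,9,10}
'c' @ 1: {1,2,3,4,5,6,7,8,9,10,11}  ✓accept
'a' @ 2: {1,2,3,4,5,6,8,9,10,11}  ✓accept
'd' @ 3: {1,2,3,4,5,6,8,9,10,11}  ✓accept
'c' @ 4: {1,2,3,4,5,6,7,8,9,10,11}  ✓accept
'd' @ 5: {1,2,3,4,5,6,8,9,10,11}  ✓accept
'a' @ 6: {1,2,3,4,5,6,8,9,10,11}  ✓accept
'd' @ 7: {1,2,3,4,5,6,8,9,10,11}  ✓accept
final: {1,2,3,4,5,6,8,9,10,11}; accept 1 in set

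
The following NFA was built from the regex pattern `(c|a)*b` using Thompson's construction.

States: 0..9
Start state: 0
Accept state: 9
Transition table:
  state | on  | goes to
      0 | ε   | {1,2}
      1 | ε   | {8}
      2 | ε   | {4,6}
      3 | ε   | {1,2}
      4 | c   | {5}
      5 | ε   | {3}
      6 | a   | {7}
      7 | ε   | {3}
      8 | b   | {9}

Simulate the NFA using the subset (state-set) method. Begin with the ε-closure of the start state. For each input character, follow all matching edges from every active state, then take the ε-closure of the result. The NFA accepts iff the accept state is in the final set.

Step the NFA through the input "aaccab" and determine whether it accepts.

start: ε-closure({0}) = {0,1,2,4,6,8}
'a' @ 1: {1,2,3,4,6,7,8}
'a' @ 2: {1,2,3,4,6,7,8}
'c' @ 3: {1,2,3,4,5,6,8}
'c' @ 4: {1,2,3,4,5,6,8}
'a' @ 5: {1,2,3,4,6,7,8}
'b' @ 6: {9}  [accepting]
final: {9}; accept 9 in set

Answer: ACCEPT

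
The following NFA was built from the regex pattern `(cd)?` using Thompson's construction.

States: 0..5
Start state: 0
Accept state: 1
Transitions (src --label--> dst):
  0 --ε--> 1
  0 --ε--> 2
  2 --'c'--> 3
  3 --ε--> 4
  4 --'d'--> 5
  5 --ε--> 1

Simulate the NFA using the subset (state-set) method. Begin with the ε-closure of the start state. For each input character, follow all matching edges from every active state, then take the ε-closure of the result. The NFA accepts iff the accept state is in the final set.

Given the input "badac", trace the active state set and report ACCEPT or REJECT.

Answer: REJECT

Steps:
start: ε-closure({0}) = {0,1,2}
'b' @ 1: {}  — no active states
rest 'adac' ignored (set empty)
end set {} — state 1 not in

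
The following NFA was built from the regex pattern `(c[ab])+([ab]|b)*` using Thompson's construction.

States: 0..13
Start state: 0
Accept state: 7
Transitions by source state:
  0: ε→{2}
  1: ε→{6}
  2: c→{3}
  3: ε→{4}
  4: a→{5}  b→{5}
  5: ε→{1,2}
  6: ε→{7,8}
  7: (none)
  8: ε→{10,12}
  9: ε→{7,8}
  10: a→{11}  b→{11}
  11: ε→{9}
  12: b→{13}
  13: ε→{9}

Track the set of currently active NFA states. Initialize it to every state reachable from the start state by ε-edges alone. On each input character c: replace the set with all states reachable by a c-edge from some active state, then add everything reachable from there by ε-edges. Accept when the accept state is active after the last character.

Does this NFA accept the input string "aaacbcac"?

start: ε-closure({0}) = {0,2}
'a' @ 1: {}  — dead — no transitions
rest 'aacbcac' ignored (set empty)
final: {}; accept 7 not in set

Answer: REJECT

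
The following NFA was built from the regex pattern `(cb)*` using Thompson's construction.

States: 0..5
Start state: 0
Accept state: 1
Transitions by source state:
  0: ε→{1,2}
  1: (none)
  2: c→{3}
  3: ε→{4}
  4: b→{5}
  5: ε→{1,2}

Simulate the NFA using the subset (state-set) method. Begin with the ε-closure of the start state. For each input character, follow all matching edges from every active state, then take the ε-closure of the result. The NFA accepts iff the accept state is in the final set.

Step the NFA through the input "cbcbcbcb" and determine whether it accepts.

Answer: ACCEPT

Steps:
start: ε-closure({0}) = {0,1,2}
'c' @ 1: {3,4}
'b' @ 2: {1,2,5}  (accept∈set)
'c' @ 3: {3,4}
'b' @ 4: {1,2,5}  (accept∈set)
'c' @ 5: {3,4}
'b' @ 6: {1,2,5}  (accept∈set)
'c' @ 7: {3,4}
'b' @ 8: {1,2,5}  (accept∈set)
final: {1,2,5}; accept 1 in set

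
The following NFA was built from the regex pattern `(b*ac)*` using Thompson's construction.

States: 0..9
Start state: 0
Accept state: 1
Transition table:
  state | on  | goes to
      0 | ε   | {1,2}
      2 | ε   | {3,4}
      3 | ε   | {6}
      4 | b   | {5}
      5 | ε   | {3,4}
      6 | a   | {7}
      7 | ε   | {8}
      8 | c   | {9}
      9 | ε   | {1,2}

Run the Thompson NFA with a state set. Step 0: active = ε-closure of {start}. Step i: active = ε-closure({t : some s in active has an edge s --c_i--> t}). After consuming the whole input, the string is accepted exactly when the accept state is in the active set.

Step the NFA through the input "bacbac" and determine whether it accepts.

initial (ε-close {0}): {0,1,2,3,4,6}
'b' @ 1: {3,4,5,6}
'a' @ 2: {7,8}
'c' @ 3: {1,2,3,4,6,9}  [accepting]
'b' @ 4: {3,4,5,6}
'a' @ 5: {7,8}
'c' @ 6: {1,2,3,4,6,9}  [accepting]
after full input: {1,2,3,4,6,9}  (accept=1 in)

Answer: ACCEPT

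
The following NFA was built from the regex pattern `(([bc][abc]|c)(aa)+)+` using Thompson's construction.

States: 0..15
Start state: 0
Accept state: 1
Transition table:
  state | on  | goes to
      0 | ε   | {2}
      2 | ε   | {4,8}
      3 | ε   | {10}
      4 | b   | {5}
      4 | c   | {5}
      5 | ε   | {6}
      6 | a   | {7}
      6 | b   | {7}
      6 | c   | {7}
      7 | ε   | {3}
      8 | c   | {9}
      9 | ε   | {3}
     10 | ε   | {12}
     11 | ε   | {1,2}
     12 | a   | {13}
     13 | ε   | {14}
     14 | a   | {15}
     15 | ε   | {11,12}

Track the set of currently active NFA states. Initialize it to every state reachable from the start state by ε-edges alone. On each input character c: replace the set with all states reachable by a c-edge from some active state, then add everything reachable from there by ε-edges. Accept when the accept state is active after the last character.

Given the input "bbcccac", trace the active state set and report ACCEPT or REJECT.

Answer: REJECT

Derivation:
S₀ = ε-closure({0}) = {0,2,4,8}
'b' @ 1: {5,6}
'b' @ 2: {3,7,10,12}
'c' @ 3: {}  — no active states
rest 'ccac' ignored (set empty)
end set {} — state 1 not in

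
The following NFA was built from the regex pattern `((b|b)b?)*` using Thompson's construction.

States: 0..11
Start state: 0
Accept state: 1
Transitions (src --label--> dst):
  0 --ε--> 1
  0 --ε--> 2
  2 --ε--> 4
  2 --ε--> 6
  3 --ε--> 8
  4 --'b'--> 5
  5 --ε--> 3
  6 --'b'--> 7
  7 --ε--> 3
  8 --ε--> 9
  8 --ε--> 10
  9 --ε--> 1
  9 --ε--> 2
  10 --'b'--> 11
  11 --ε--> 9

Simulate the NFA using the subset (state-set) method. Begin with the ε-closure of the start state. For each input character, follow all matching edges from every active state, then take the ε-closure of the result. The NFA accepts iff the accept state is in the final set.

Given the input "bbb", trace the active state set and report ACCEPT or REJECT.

start: ε-closure({0}) = {0,1,2,4,6}
'b' @ 1: {1,2,3,4,5,6,7,8,9,10}  [accepting]
'b' @ 2: {1,2,3,4,5,6,7,8,9,10,11}  [accepting]
'b' @ 3: {1,2,3,4,5,6,7,8,9,10,11}  [accepting]
after full input: {1,2,3,4,5,6,7,8,9,10,11}  (accept=1 in)

Answer: ACCEPT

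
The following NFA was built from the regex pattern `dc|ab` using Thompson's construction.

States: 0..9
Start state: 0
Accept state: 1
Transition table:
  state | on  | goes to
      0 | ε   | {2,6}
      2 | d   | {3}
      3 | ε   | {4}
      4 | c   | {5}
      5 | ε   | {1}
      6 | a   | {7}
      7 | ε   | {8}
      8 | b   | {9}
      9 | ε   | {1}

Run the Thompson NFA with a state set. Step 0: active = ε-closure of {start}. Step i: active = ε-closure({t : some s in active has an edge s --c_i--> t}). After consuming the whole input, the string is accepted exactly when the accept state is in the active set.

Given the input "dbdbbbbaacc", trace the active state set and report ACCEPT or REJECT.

Answer: REJECT

Steps:
start: ε-closure({0}) = {0,2,6}
'd' @ 1: {3,4}
'b' @ 2: {}  — dead — no transitions
rest 'dbbbbaacc' ignored (set empty)
final: {}; accept 1 not in set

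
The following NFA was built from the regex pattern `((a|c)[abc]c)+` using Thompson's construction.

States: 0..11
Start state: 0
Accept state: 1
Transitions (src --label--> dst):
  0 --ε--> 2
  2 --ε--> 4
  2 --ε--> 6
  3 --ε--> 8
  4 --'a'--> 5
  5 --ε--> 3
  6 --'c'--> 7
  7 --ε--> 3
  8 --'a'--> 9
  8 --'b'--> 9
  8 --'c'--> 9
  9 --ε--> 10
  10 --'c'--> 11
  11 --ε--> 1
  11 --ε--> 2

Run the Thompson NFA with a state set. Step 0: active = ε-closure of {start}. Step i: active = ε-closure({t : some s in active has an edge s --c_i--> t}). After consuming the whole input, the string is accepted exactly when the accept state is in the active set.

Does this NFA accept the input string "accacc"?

initial (ε-close {0}): {0,2,4,6}
'a' @ 1: {3,5,8}
'c' @ 2: {9,10}
'c' @ 3: {1,2,4,6,11}  ✓accept
'a' @ 4: {3,5,8}
'c' @ 5: {9,10}
'c' @ 6: {1,2,4,6,11}  ✓accept
after full input: {1,2,4,6,11}  (accept=1 in)

Answer: ACCEPT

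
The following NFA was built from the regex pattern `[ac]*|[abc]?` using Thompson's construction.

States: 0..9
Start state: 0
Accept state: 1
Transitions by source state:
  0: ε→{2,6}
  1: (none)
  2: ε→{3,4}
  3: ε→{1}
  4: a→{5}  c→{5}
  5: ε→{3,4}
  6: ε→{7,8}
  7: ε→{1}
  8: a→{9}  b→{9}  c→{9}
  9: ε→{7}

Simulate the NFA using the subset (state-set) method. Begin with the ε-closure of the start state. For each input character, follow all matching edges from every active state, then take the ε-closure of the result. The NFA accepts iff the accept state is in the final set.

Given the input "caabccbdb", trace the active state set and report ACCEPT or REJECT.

S₀ = ε-closure({0}) = {0,1,2,3,4,6,7,8}
'c' @ 1: {1,3,4,5,7,9}  ✓accept
'a' @ 2: {1,3,4,5}  ✓accept
'a' @ 3: {1,3,4,5}  ✓accept
'b' @ 4: {}  — dead — no transitions
rest 'ccbdb' ignored (set empty)
end set {} — state 1 not in

Answer: REJECT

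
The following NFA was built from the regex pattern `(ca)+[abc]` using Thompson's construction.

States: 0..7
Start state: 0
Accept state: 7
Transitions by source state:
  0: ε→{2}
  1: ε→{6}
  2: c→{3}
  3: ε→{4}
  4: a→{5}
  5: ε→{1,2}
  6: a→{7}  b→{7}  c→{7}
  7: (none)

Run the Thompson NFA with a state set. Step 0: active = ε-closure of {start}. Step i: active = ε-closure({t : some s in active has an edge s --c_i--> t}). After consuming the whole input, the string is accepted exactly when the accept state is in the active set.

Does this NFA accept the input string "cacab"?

S₀ = ε-closure({0}) = {0,2}
'c' @ 1: {3,4}
'a' @ 2: {1,2,5,6}
'c' @ 3: {3,4,7}  (accept∈set)
'a' @ 4: {1,2,5,6}
'b' @ 5: {7}  (accept∈set)
end set {7} — state 7 in

Answer: ACCEPT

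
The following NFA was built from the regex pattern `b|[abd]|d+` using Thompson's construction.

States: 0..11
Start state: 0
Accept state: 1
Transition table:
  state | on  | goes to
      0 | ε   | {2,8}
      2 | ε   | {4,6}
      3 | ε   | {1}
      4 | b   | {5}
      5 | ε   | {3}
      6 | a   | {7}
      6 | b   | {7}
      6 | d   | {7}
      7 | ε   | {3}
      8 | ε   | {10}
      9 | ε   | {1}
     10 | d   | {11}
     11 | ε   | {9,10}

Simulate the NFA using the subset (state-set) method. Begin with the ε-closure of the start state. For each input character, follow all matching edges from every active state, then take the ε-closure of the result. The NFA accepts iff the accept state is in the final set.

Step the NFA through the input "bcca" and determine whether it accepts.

Answer: REJECT

Derivation:
start: ε-closure({0}) = {0,2,4,6,8,10}
'b' @ 1: {1,3,5,7}  [accepting]
'c' @ 2: {}  — no active states
rest 'ca' ignored (set empty)
after full input: {}  (accept=1 not in)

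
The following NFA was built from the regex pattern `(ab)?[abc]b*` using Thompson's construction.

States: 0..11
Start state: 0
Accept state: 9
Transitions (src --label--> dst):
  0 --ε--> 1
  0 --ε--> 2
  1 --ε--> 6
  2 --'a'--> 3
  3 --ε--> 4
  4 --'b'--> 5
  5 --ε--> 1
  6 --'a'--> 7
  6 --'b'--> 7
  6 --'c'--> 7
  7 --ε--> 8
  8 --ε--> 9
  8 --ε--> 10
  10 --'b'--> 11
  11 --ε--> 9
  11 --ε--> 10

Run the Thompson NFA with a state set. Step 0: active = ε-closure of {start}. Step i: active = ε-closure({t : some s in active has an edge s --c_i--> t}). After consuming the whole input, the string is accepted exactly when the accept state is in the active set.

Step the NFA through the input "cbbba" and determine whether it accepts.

initial (ε-close {0}): {0,1,2,6}
'c' @ 1: {7,8,9,10}  ✓accept
'b' @ 2: {9,10,11}  ✓accept
'b' @ 3: {9,10,11}  ✓accept
'b' @ 4: {9,10,11}  ✓accept
'a' @ 5: {}  — dead — no transitions
final: {}; accept 9 not in set

Answer: REJECT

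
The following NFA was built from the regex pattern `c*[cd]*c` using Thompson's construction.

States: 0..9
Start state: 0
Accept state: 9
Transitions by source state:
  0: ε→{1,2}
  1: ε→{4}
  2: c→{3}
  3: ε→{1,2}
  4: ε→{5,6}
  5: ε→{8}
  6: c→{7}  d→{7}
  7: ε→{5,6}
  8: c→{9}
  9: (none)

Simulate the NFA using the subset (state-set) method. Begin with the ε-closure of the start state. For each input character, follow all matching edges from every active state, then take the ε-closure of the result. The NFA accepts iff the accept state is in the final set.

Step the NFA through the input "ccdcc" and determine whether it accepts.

Answer: ACCEPT

Derivation:
S₀ = ε-closure({0}) = {0,1,2,4,5,6,8}
'c' @ 1: {1,2,3,4,5,6,7,8,9}  [accepting]
'c' @ 2: {1,2,3,4,5,6,7,8,9}  [accepting]
'd' @ 3: {5,6,7,8}
'c' @ 4: {5,6,7,8,9}  [accepting]
'c' @ 5: {5,6,7,8,9}  [accepting]
after full input: {5,6,7,8,9}  (accept=9 in)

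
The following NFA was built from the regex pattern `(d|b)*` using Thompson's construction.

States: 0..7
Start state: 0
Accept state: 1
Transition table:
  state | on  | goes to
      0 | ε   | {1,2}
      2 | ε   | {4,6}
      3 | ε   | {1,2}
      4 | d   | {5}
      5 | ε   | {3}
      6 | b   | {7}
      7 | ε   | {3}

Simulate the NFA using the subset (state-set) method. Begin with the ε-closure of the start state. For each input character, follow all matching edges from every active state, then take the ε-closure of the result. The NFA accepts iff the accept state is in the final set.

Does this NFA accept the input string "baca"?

start: ε-closure({0}) = {0,1,2,4,6}
'b' @ 1: {1,2,3,4,6,7}  (accept∈set)
'a' @ 2: {}  — dead — no transitions
rest 'ca' ignored (set empty)
end set {} — state 1 not in

Answer: REJECT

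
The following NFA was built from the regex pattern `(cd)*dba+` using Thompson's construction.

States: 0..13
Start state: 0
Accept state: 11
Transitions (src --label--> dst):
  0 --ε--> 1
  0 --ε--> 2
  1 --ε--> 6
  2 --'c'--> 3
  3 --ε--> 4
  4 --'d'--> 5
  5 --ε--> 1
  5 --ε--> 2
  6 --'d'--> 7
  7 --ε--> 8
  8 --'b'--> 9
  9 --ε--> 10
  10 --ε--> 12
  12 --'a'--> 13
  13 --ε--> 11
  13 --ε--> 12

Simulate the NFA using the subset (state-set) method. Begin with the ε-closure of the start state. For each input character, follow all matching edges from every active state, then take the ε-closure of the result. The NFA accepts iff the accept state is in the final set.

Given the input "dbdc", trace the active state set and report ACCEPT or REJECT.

initial (ε-close {0}): {0,1,2,6}
'd' @ 1: {7,8}
'b' @ 2: {9,10,12}
'd' @ 3: {}  — dead — no transitions
rest 'c' ignored (set empty)
after full input: {}  (accept=11 not in)

Answer: REJECT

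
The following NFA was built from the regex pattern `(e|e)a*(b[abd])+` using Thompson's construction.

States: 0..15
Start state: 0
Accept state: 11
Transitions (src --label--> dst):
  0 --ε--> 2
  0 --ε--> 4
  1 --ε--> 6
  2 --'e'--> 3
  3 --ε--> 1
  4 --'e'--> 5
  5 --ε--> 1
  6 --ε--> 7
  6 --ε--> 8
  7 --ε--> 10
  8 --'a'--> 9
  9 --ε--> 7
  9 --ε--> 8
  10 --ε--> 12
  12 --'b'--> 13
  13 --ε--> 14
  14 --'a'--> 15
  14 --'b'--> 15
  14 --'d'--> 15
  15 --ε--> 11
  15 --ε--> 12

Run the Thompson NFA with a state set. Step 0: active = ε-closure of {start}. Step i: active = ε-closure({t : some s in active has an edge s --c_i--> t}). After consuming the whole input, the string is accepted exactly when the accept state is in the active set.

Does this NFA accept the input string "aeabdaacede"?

initial (ε-close {0}): {0,2,4}
'a' @ 1: {}  — dead — no transitions
rest 'eabdaacede' ignored (set empty)
end set {} — state 11 not in

Answer: REJECT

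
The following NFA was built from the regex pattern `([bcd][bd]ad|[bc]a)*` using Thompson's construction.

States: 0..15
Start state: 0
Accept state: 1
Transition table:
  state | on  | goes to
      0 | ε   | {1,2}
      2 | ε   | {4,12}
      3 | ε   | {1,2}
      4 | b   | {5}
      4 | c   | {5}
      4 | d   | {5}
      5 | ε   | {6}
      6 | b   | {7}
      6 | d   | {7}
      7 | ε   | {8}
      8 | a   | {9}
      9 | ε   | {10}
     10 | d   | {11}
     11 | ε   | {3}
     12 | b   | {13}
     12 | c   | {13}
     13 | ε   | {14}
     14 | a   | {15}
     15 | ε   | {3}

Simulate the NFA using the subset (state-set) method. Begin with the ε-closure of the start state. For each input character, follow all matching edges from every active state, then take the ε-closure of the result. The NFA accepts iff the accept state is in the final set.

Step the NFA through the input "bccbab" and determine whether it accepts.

initial (ε-close {0}): {0,1,2,4,12}
'b' @ 1: {5,6,13,14}
'c' @ 2: {}  — dead — no transitions
rest 'cbab' ignored (set empty)
after full input: {}  (accept=1 not in)

Answer: REJECT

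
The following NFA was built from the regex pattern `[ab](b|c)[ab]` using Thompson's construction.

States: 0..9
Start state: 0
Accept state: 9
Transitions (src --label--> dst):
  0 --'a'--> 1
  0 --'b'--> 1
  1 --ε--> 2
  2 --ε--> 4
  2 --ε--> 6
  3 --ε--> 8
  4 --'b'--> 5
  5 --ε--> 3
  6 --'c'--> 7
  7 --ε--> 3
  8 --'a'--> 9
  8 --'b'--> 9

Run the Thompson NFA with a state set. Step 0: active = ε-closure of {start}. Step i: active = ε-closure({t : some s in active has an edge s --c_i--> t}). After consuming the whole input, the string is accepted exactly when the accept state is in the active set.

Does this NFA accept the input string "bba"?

Answer: ACCEPT

Derivation:
S₀ = ε-closure({0}) = {0}
'b' @ 1: {1,2,4,6}
'b' @ 2: {3,5,8}
'a' @ 3: {9}  ✓accept
final: {9}; accept 9 in set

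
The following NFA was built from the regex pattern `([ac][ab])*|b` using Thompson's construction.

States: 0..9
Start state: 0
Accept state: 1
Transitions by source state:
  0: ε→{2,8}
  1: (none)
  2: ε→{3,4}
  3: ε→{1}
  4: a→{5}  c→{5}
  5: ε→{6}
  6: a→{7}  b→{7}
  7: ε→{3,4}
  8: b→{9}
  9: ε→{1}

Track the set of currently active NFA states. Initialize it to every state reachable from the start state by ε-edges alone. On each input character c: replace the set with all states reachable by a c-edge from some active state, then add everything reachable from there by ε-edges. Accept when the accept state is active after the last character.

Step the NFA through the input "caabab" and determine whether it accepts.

start: ε-closure({0}) = {0,1,2,3,4,8}
'c' @ 1: {5,6}
'a' @ 2: {1,3,4,7}  (accept∈set)
'a' @ 3: {5,6}
'b' @ 4: {1,3,4,7}  (accept∈set)
'a' @ 5: {5,6}
'b' @ 6: {1,3,4,7}  (accept∈set)
after full input: {1,3,4,7}  (accept=1 in)

Answer: ACCEPT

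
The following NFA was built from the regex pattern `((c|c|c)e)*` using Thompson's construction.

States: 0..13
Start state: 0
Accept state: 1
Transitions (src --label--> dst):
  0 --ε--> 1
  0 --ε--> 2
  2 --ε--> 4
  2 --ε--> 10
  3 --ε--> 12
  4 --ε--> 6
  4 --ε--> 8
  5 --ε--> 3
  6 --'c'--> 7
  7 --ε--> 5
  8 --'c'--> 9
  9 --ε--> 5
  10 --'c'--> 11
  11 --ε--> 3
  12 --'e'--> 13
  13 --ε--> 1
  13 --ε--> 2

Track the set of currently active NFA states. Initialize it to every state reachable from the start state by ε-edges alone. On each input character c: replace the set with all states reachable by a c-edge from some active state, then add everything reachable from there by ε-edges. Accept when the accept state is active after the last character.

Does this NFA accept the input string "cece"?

Answer: ACCEPT

Steps:
S₀ = ε-closure({0}) = {0,1,2,4,6,8,10}
'c' @ 1: {3,5,7,9,11,12}
'e' @ 2: {1,2,4,6,8,10,13}  [accepting]
'c' @ 3: {3,5,7,9,11,12}
'e' @ 4: {1,2,4,6,8,10,13}  [accepting]
end set {1,2,4,6,8,10,13} — state 1 in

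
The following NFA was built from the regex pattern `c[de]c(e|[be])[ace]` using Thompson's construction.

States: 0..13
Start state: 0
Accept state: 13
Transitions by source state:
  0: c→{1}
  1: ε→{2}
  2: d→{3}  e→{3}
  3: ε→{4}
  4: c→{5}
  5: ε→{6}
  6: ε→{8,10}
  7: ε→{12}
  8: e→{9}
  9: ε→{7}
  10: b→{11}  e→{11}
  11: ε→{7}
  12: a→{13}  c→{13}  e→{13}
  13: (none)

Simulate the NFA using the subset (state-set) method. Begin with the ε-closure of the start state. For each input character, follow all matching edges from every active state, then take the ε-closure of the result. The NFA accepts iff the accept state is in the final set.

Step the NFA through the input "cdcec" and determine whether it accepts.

initial (ε-close {0}): {0}
'c' @ 1: {1,2}
'd' @ 2: {3,4}
'c' @ 3: {5,6,8,10}
'e' @ 4: {7,9,11,12}
'c' @ 5: {13}  [accepting]
after full input: {13}  (accept=13 in)

Answer: ACCEPT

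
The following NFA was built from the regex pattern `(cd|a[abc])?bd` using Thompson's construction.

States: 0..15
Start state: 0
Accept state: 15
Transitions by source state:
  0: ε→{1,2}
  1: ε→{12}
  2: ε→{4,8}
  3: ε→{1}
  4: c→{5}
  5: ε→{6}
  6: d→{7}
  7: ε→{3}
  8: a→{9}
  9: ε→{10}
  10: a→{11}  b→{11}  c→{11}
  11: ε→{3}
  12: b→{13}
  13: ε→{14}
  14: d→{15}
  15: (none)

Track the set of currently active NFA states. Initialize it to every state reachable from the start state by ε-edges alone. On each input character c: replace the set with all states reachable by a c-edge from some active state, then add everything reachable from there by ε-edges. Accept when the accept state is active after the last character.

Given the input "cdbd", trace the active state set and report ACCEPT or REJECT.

initial (ε-close {0}): {0,1,2,4,8,12}
'c' @ 1: {5,6}
'd' @ 2: {1,3,7,12}
'b' @ 3: {13,14}
'd' @ 4: {15}  [accepting]
final: {15}; accept 15 in set

Answer: ACCEPT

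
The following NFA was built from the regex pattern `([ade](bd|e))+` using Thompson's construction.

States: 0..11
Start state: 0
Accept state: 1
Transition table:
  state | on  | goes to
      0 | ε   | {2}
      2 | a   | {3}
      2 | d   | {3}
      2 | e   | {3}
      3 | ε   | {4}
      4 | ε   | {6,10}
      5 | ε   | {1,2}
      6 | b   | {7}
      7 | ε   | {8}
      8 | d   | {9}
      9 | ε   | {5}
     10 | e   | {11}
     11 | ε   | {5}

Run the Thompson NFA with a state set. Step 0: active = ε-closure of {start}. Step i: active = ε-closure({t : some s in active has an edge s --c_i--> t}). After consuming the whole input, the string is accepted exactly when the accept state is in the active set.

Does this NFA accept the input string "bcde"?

S₀ = ε-closure({0}) = {0,2}
'b' @ 1: {}  — no active states
rest 'cde' ignored (set empty)
end set {} — state 1 not in

Answer: REJECT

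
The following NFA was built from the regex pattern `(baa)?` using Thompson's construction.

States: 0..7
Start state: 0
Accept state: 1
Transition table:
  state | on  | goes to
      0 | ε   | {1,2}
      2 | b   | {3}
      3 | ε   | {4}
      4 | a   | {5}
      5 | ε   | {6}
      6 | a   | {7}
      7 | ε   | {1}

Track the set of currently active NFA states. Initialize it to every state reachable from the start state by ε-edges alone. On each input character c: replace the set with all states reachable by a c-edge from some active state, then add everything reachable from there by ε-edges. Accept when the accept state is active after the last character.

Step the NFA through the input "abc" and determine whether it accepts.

initial (ε-close {0}): {0,1,2}
'a' @ 1: {}  — dead — no transitions
rest 'bc' ignored (set empty)
after full input: {}  (accept=1 not in)

Answer: REJECT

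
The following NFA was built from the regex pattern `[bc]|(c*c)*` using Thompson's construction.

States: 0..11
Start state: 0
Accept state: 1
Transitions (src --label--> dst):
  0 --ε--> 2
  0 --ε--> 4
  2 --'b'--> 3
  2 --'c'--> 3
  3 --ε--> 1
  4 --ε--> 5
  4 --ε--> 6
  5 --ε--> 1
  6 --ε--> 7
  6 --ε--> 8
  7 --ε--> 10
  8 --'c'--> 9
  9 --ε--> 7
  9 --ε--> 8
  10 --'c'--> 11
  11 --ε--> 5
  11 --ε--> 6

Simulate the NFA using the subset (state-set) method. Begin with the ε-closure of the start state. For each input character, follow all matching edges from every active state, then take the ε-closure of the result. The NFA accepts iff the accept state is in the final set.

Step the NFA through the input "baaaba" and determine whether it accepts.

start: ε-closure({0}) = {0,1,2,4,5,6,7,8,10}
'b' @ 1: {1,3}  (accept∈set)
'a' @ 2: {}  — dead — no transitions
rest 'aaba' ignored (set empty)
after full input: {}  (accept=1 not in)

Answer: REJECT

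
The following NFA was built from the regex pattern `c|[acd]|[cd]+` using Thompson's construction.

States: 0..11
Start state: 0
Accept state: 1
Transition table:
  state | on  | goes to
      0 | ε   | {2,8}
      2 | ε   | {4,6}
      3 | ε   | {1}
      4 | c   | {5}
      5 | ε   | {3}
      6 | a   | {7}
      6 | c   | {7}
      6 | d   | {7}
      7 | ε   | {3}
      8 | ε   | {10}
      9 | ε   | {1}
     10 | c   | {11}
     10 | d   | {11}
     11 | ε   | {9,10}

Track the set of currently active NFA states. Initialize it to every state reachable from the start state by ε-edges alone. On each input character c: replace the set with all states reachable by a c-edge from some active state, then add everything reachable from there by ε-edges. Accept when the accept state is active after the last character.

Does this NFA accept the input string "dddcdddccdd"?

start: ε-closure({0}) = {0,2,4,6,8,10}
'd' @ 1: {1,3,7,9,10,11}  (accept∈set)
'd' @ 2: {1,9,10,11}  (accept∈set)
'd' @ 3: {1,9,10,11}  (accept∈set)
'c' @ 4: {1,9,10,11}  (accept∈set)
'd' @ 5: {1,9,10,11}  (accept∈set)
'd' @ 6: {1,9,10,11}  (accept∈set)
'd' @ 7: {1,9,10,11}  (accept∈set)
'c' @ 8: {1,9,10,11}  (accept∈set)
'c' @ 9: {1,9,10,11}  (accept∈set)
'd' @ 10: {1,9,10,11}  (accept∈set)
'd' @ 11: {1,9,10,11}  (accept∈set)
final: {1,9,10,11}; accept 1 in set

Answer: ACCEPT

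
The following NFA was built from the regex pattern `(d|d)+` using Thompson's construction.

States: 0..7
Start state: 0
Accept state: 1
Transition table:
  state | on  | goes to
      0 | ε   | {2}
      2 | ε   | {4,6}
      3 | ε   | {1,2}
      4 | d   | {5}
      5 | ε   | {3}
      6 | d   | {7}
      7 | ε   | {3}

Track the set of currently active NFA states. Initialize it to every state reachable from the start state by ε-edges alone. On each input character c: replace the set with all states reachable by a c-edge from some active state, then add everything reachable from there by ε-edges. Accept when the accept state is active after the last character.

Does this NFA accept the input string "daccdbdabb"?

initial (ε-close {0}): {0,2,4,6}
'd' @ 1: {1,2,3,4,5,6,7}  ✓accept
'a' @ 2: {}  — no active states
rest 'ccdbdabb' ignored (set empty)
after full input: {}  (accept=1 not in)

Answer: REJECT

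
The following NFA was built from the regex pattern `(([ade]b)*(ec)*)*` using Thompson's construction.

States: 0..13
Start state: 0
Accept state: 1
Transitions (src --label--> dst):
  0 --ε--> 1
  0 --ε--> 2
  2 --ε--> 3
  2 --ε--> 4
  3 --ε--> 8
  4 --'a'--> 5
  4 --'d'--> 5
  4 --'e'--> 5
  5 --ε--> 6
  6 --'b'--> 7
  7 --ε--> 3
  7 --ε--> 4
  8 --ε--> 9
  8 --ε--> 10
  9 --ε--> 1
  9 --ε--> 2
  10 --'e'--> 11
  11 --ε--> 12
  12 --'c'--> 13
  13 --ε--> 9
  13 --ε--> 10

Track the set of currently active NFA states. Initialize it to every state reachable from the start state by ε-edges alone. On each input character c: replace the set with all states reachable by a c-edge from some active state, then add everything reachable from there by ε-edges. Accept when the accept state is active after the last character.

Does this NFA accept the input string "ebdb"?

initial (ε-close {0}): {0,1,2,3,4,8,9,10}
'e' @ 1: {5,6,11,12}
'b' @ 2: {1,2,3,4,7,8,9,10}  ✓accept
'd' @ 3: {5,6}
'b' @ 4: {1,2,3,4,7,8,9,10}  ✓accept
after full input: {1,2,3,4,7,8,9,10}  (accept=1 in)

Answer: ACCEPT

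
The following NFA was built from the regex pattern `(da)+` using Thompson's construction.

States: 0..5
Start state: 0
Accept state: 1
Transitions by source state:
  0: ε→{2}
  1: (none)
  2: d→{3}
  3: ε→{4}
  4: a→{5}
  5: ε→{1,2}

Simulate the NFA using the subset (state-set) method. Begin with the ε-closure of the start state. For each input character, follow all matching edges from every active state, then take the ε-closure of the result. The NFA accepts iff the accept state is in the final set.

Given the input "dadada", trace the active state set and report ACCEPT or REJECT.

Answer: ACCEPT

Steps:
S₀ = ε-closure({0}) = {0,2}
'd' @ 1: {3,4}
'a' @ 2: {1,2,5}  (accept∈set)
'd' @ 3: {3,4}
'a' @ 4: {1,2,5}  (accept∈set)
'd' @ 5: {3,4}
'a' @ 6: {1,2,5}  (accept∈set)
after full input: {1,2,5}  (accept=1 in)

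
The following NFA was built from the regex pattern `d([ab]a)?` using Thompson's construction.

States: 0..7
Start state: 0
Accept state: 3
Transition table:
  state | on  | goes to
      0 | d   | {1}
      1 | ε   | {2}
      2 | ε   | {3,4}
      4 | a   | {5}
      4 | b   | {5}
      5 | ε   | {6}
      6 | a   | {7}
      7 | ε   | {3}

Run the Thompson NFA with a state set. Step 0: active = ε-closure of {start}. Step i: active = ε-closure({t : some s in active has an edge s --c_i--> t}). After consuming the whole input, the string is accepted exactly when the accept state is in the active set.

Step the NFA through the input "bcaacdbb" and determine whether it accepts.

Answer: REJECT

Derivation:
S₀ = ε-closure({0}) = {0}
'b' @ 1: {}  — no active states
rest 'caacdbb' ignored (set empty)
final: {}; accept 3 not in set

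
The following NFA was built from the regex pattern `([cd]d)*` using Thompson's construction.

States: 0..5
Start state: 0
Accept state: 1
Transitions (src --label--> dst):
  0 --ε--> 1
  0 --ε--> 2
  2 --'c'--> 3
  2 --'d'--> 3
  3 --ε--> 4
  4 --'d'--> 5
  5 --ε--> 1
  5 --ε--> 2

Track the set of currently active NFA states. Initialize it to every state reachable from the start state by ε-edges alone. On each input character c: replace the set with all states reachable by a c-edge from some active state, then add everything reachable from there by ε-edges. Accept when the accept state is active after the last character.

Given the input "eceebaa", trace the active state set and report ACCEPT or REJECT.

start: ε-closure({0}) = {0,1,2}
'e' @ 1: {}  — no active states
rest 'ceebaa' ignored (set empty)
end set {} — state 1 not in

Answer: REJECT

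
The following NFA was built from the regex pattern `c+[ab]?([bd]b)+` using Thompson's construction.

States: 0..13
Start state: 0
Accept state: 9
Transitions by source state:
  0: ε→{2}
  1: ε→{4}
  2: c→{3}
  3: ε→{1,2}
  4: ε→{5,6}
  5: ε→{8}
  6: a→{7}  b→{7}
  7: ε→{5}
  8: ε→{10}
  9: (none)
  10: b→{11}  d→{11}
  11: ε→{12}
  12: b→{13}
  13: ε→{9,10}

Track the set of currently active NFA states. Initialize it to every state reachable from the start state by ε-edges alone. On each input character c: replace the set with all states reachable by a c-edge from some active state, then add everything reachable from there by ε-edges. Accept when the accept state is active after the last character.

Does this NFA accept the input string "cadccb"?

start: ε-closure({0}) = {0,2}
'c' @ 1: {1,2,3,4,5,6,8,10}
'a' @ 2: {5,7,8,10}
'd' @ 3: {11,12}
'c' @ 4: {}  — state set empty
rest 'cb' ignored (set empty)
end set {} — state 9 not in

Answer: REJECT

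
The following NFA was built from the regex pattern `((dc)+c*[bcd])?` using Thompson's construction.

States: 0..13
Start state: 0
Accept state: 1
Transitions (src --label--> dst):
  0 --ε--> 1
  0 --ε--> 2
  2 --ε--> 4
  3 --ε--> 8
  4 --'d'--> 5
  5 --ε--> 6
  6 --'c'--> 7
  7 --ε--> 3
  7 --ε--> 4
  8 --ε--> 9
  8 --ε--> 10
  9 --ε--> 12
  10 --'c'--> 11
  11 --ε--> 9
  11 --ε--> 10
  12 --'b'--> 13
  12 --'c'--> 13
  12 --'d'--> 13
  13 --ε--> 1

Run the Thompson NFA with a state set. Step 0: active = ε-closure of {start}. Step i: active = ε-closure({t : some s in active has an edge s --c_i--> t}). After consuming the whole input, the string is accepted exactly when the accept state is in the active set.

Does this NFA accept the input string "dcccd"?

Answer: ACCEPT

Steps:
initial (ε-close {0}): {0,1,2,4}
'd' @ 1: {5,6}
'c' @ 2: {3,4,7,8,9,10,12}
'c' @ 3: {1,9,10,11,12,13}  [accepting]
'c' @ 4: {1,9,10,11,12,13}  [accepting]
'd' @ 5: {1,13}  [accepting]
end set {1,13} — state 1 in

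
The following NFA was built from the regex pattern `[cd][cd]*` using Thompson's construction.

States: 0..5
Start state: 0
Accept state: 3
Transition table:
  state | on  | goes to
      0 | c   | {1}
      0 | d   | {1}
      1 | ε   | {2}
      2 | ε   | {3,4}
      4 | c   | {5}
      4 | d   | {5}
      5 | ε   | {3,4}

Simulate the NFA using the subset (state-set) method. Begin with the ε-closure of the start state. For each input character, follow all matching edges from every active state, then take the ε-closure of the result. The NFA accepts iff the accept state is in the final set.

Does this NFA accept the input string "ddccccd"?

Answer: ACCEPT

Steps:
S₀ = ε-closure({0}) = {0}
'd' @ 1: {1,2,3,4}  (accept∈set)
'd' @ 2: {3,4,5}  (accept∈set)
'c' @ 3: {3,4,5}  (accept∈set)
'c' @ 4: {3,4,5}  (accept∈set)
'c' @ 5: {3,4,5}  (accept∈set)
'c' @ 6: {3,4,5}  (accept∈set)
'd' @ 7: {3,4,5}  (accept∈set)
final: {3,4,5}; accept 3 in set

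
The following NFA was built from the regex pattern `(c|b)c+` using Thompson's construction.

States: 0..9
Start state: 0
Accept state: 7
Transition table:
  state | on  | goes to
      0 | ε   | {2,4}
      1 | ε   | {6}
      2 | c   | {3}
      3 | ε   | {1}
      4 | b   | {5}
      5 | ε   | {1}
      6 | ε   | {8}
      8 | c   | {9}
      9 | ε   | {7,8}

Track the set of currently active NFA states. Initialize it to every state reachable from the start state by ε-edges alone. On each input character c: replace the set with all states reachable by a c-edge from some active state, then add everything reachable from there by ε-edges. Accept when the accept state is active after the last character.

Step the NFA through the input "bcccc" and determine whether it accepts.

start: ε-closure({0}) = {0,2,4}
'b' @ 1: {1,5,6,8}
'c' @ 2: {7,8,9}  [accepting]
'c' @ 3: {7,8,9}  [accepting]
'c' @ 4: {7,8,9}  [accepting]
'c' @ 5: {7,8,9}  [accepting]
end set {7,8,9} — state 7 in

Answer: ACCEPT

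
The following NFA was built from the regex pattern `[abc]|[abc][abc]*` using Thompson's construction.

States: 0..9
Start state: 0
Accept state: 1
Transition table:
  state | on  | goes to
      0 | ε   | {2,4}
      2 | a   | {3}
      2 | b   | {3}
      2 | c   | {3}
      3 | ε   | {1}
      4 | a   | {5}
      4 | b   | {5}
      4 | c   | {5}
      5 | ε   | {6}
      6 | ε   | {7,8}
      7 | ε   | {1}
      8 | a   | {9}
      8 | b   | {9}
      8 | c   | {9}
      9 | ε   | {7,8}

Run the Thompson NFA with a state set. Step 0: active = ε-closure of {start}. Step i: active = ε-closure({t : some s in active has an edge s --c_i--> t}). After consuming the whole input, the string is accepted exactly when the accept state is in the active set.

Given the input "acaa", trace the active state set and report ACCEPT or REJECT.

Answer: ACCEPT

Steps:
S₀ = ε-closure({0}) = {0,2,4}
'a' @ 1: {1,3,5,6,7,8}  ✓accept
'c' @ 2: {1,7,8,9}  ✓accept
'a' @ 3: {1,7,8,9}  ✓accept
'a' @ 4: {1,7,8,9}  ✓accept
end set {1,7,8,9} — state 1 in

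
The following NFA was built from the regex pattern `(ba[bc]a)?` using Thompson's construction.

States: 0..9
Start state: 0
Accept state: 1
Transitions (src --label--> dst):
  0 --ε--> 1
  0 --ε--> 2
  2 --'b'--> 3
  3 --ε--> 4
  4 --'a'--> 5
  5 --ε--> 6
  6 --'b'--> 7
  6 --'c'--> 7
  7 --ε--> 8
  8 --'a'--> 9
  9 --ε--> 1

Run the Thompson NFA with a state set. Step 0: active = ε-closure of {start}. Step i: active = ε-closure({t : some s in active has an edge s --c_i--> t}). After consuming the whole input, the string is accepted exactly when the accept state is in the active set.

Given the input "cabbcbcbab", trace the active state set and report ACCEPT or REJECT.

S₀ = ε-closure({0}) = {0,1,2}
'c' @ 1: {}  — dead — no transitions
rest 'abbcbcbab' ignored (set empty)
after full input: {}  (accept=1 not in)

Answer: REJECT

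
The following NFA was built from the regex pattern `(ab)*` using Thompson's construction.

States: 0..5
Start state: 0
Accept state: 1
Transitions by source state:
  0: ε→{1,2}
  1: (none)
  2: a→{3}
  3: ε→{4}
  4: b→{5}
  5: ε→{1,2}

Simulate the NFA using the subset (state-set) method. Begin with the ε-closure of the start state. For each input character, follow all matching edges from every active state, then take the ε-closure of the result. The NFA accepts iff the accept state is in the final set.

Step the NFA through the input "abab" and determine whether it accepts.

Answer: ACCEPT

Trace:
S₀ = ε-closure({0}) = {0,1,2}
'a' @ 1: {3,4}
'b' @ 2: {1,2,5}  (accept∈set)
'a' @ 3: {3,4}
'b' @ 4: {1,2,5}  (accept∈set)
after full input: {1,2,5}  (accept=1 in)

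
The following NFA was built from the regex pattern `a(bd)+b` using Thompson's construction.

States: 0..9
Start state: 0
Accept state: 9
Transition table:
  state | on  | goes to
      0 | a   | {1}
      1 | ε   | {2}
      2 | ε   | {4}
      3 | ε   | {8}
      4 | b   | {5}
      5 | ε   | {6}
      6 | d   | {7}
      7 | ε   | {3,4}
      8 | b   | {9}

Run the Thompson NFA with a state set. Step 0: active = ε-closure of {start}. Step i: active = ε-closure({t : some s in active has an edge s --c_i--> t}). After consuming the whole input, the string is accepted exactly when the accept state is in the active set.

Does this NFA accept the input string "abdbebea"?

S₀ = ε-closure({0}) = {0}
'a' @ 1: {1,2,4}
'b' @ 2: {5,6}
'd' @ 3: {3,4,7,8}
'b' @ 4: {5,6,9}  ✓accept
'e' @ 5: {}  — dead — no transitions
rest 'bea' ignored (set empty)
final: {}; accept 9 not in set

Answer: REJECT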